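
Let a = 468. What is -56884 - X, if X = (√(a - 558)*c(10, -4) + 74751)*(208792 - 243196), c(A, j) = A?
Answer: 2571676520 + 1032120*I*√10 ≈ 2.5717e+9 + 3.2639e+6*I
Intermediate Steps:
X = -2571733404 - 1032120*I*√10 (X = (√(468 - 558)*10 + 74751)*(208792 - 243196) = (√(-90)*10 + 74751)*(-34404) = ((3*I*√10)*10 + 74751)*(-34404) = (30*I*√10 + 74751)*(-34404) = (74751 + 30*I*√10)*(-34404) = -2571733404 - 1032120*I*√10 ≈ -2.5717e+9 - 3.2639e+6*I)
-56884 - X = -56884 - (-2571733404 - 1032120*I*√10) = -56884 + (2571733404 + 1032120*I*√10) = 2571676520 + 1032120*I*√10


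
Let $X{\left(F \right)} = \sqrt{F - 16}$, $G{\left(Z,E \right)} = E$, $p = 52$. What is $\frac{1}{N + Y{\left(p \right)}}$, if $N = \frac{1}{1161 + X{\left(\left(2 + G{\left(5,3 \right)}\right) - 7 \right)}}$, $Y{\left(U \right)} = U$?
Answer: $\frac{70093989}{3644947801} + \frac{3 i \sqrt{2}}{3644947801} \approx 0.01923 + 1.164 \cdot 10^{-9} i$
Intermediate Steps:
$X{\left(F \right)} = \sqrt{-16 + F}$
$N = \frac{1}{1161 + 3 i \sqrt{2}}$ ($N = \frac{1}{1161 + \sqrt{-16 + \left(\left(2 + 3\right) - 7\right)}} = \frac{1}{1161 + \sqrt{-16 + \left(5 - 7\right)}} = \frac{1}{1161 + \sqrt{-16 - 2}} = \frac{1}{1161 + \sqrt{-18}} = \frac{1}{1161 + 3 i \sqrt{2}} \approx 0.00086132 - 3.148 \cdot 10^{-6} i$)
$\frac{1}{N + Y{\left(p \right)}} = \frac{1}{\left(\frac{129}{149771} - \frac{i \sqrt{2}}{449313}\right) + 52} = \frac{1}{\frac{7788221}{149771} - \frac{i \sqrt{2}}{449313}}$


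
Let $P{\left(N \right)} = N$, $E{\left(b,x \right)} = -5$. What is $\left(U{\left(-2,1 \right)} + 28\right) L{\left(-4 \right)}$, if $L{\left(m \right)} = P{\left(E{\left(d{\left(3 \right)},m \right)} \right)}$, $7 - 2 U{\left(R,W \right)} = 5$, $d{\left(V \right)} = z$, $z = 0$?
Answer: $-145$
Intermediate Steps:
$d{\left(V \right)} = 0$
$U{\left(R,W \right)} = 1$ ($U{\left(R,W \right)} = \frac{7}{2} - \frac{5}{2} = 1$)
$L{\left(m \right)} = -5$
$\left(U{\left(-2,1 \right)} + 28\right) L{\left(-4 \right)} = \left(1 + 28\right) \left(-5\right) = 29 \left(-5\right) = -145$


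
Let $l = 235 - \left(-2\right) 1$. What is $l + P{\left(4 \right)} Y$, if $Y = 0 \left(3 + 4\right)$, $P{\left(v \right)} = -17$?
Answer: $237$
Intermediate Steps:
$l = 237$ ($l = 235 - -2 = 235 + 2 = 237$)
$Y = 0$ ($Y = 0 \cdot 7 = 0$)
$l + P{\left(4 \right)} Y = 237 - 0 = 237 + 0 = 237$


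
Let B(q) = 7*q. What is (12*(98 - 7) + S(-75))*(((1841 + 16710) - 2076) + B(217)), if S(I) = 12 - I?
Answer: 21214926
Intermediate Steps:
(12*(98 - 7) + S(-75))*(((1841 + 16710) - 2076) + B(217)) = (12*(98 - 7) + (12 - 1*(-75)))*(((1841 + 16710) - 2076) + 7*217) = (12*91 + (12 + 75))*((18551 - 2076) + 1519) = (1092 + 87)*(16475 + 1519) = 1179*17994 = 21214926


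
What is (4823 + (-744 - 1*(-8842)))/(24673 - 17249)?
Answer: 12921/7424 ≈ 1.7404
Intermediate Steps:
(4823 + (-744 - 1*(-8842)))/(24673 - 17249) = (4823 + (-744 + 8842))/7424 = (4823 + 8098)*(1/7424) = 12921*(1/7424) = 12921/7424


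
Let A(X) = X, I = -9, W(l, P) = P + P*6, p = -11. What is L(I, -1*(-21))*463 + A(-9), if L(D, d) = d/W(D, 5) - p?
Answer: 26809/5 ≈ 5361.8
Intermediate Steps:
W(l, P) = 7*P (W(l, P) = P + 6*P = 7*P)
L(D, d) = 11 + d/35 (L(D, d) = d/((7*5)) - 1*(-11) = d/35 + 11 = 11 + d/35)
L(I, -1*(-21))*463 + A(-9) = (11 + (-1*(-21))/35)*463 - 9 = (11 + (1/35)*21)*463 - 9 = (11 + ⅗)*463 - 9 = (58/5)*463 - 9 = 26854/5 - 9 = 26809/5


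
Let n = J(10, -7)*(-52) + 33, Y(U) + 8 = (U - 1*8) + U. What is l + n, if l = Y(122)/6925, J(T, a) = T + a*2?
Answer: 1669153/6925 ≈ 241.03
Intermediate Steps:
J(T, a) = T + 2*a
Y(U) = -16 + 2*U (Y(U) = -8 + ((U - 1*8) + U) = -8 + ((U - 8) + U) = -8 + ((-8 + U) + U) = -8 + (-8 + 2*U) = -16 + 2*U)
l = 228/6925 (l = (-16 + 2*122)/6925 = (-16 + 244)*(1/6925) = 228*(1/6925) = 228/6925 ≈ 0.032924)
n = 241 (n = (10 + 2*(-7))*(-52) + 33 = (10 - 14)*(-52) + 33 = -4*(-52) + 33 = 208 + 33 = 241)
l + n = 228/6925 + 241 = 1669153/6925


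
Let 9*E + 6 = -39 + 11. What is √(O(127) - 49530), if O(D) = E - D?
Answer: I*√446947/3 ≈ 222.85*I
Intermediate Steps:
E = -34/9 (E = -⅔ + (-39 + 11)/9 = -⅔ + (⅑)*(-28) = -⅔ - 28/9 = -34/9 ≈ -3.7778)
O(D) = -34/9 - D
√(O(127) - 49530) = √((-34/9 - 1*127) - 49530) = √((-34/9 - 127) - 49530) = √(-1177/9 - 49530) = √(-446947/9) = I*√446947/3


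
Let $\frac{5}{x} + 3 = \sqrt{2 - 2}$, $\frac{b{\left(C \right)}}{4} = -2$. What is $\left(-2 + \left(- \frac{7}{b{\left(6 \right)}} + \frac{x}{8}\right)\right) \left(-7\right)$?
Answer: $\frac{28}{3} \approx 9.3333$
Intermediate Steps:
$b{\left(C \right)} = -8$ ($b{\left(C \right)} = 4 \left(-2\right) = -8$)
$x = - \frac{5}{3}$ ($x = \frac{5}{-3 + \sqrt{2 - 2}} = \frac{5}{-3 + \sqrt{0}} = \frac{5}{-3 + 0} = \frac{5}{-3} = 5 \left(- \frac{1}{3}\right) = - \frac{5}{3} \approx -1.6667$)
$\left(-2 + \left(- \frac{7}{b{\left(6 \right)}} + \frac{x}{8}\right)\right) \left(-7\right) = \left(-2 - \left(- \frac{7}{8} + \frac{5}{24}\right)\right) \left(-7\right) = \left(-2 - - \frac{2}{3}\right) \left(-7\right) = \left(-2 + \left(\frac{7}{8} - \frac{5}{24}\right)\right) \left(-7\right) = \left(-2 + \frac{2}{3}\right) \left(-7\right) = \left(- \frac{4}{3}\right) \left(-7\right) = \frac{28}{3}$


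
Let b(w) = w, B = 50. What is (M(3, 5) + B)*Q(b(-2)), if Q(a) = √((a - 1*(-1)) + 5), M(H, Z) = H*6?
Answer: 136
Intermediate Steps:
M(H, Z) = 6*H
Q(a) = √(6 + a) (Q(a) = √((a + 1) + 5) = √((1 + a) + 5) = √(6 + a))
(M(3, 5) + B)*Q(b(-2)) = (6*3 + 50)*√(6 - 2) = (18 + 50)*√4 = 68*2 = 136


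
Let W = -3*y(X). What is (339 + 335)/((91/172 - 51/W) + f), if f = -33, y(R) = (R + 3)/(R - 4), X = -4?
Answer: 115928/17807 ≈ 6.5102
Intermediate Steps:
y(R) = (3 + R)/(-4 + R)
W = -3/8 (W = -3*(3 - 4)/(-4 - 4) = -3*(-1)/(-8) = -(-3)*(-1)/8 = -3*⅛ = -3/8 ≈ -0.37500)
(339 + 335)/((91/172 - 51/W) + f) = (339 + 335)/((91/172 - 51/(-3/8)) - 33) = 674/((91*(1/172) - 51*(-8/3)) - 33) = 674/((91/172 + 136) - 33) = 674/(23483/172 - 33) = 674/(17807/172) = 674*(172/17807) = 115928/17807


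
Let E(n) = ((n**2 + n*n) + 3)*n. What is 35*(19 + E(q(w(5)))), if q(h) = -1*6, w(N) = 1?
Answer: -15085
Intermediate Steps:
q(h) = -6
E(n) = n*(3 + 2*n**2) (E(n) = ((n**2 + n**2) + 3)*n = (2*n**2 + 3)*n = (3 + 2*n**2)*n = n*(3 + 2*n**2))
35*(19 + E(q(w(5)))) = 35*(19 - 6*(3 + 2*(-6)**2)) = 35*(19 - 6*(3 + 2*36)) = 35*(19 - 6*(3 + 72)) = 35*(19 - 6*75) = 35*(19 - 450) = 35*(-431) = -15085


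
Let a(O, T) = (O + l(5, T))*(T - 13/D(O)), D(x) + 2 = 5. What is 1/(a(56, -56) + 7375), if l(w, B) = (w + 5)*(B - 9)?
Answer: 1/43213 ≈ 2.3141e-5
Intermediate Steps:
D(x) = 3 (D(x) = -2 + 5 = 3)
l(w, B) = (-9 + B)*(5 + w) (l(w, B) = (5 + w)*(-9 + B) = (-9 + B)*(5 + w))
a(O, T) = (-13/3 + T)*(-90 + O + 10*T) (a(O, T) = (O + (-45 - 9*5 + 5*T + T*5))*(T - 13/3) = (O + (-45 - 45 + 5*T + 5*T))*(T - 13*⅓) = (O + (-90 + 10*T))*(T - 13/3) = (-90 + O + 10*T)*(-13/3 + T) = (-13/3 + T)*(-90 + O + 10*T))
1/(a(56, -56) + 7375) = 1/((390 - 130/3*(-56) - 13/3*56 - 56*(-90 + 56 + 10*(-56))) + 7375) = 1/((390 + 7280/3 - 728/3 - 56*(-90 + 56 - 560)) + 7375) = 1/((390 + 7280/3 - 728/3 - 56*(-594)) + 7375) = 1/((390 + 7280/3 - 728/3 + 33264) + 7375) = 1/(35838 + 7375) = 1/43213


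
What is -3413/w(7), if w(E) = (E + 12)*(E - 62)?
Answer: 3413/1045 ≈ 3.2660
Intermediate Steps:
w(E) = (-62 + E)*(12 + E) (w(E) = (12 + E)*(-62 + E) = (-62 + E)*(12 + E))
-3413/w(7) = -3413/(-744 + 7² - 50*7) = -3413/(-744 + 49 - 350) = -3413/(-1045) = -3413*(-1/1045) = 3413/1045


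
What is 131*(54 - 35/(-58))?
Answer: 414877/58 ≈ 7153.1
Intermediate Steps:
131*(54 - 35/(-58)) = 131*(54 - 35*(-1/58)) = 131*(54 + 35/58) = 131*(3167/58) = 414877/58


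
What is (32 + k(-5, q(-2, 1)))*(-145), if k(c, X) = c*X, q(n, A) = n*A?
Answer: -6090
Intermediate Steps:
q(n, A) = A*n
k(c, X) = X*c
(32 + k(-5, q(-2, 1)))*(-145) = (32 + (1*(-2))*(-5))*(-145) = (32 - 2*(-5))*(-145) = (32 + 10)*(-145) = 42*(-145) = -6090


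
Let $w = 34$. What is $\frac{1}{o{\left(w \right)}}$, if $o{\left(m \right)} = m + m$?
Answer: $\frac{1}{68} \approx 0.014706$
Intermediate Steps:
$o{\left(m \right)} = 2 m$
$\frac{1}{o{\left(w \right)}} = \frac{1}{2 \cdot 34} = \frac{1}{68}$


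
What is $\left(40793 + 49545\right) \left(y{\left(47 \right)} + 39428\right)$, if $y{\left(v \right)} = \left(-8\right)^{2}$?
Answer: $3567628296$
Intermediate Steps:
$y{\left(v \right)} = 64$
$\left(40793 + 49545\right) \left(y{\left(47 \right)} + 39428\right) = \left(40793 + 49545\right) \left(64 + 39428\right) = 90338 \cdot 39492 = 3567628296$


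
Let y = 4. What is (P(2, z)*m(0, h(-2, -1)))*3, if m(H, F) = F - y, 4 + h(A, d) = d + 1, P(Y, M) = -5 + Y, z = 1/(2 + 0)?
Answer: 72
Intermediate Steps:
z = ½ (z = 1/2 = ½ ≈ 0.50000)
h(A, d) = -3 + d (h(A, d) = -4 + (d + 1) = -4 + (1 + d) = -3 + d)
m(H, F) = -4 + F (m(H, F) = F - 1*4 = F - 4 = -4 + F)
(P(2, z)*m(0, h(-2, -1)))*3 = ((-5 + 2)*(-4 + (-3 - 1)))*3 = -3*(-4 - 4)*3 = -3*(-8)*3 = 24*3 = 72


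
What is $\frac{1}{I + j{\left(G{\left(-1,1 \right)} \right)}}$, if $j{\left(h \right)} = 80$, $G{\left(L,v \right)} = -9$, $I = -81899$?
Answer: $- \frac{1}{81819} \approx -1.2222 \cdot 10^{-5}$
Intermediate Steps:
$\frac{1}{I + j{\left(G{\left(-1,1 \right)} \right)}} = \frac{1}{-81899 + 80} = \frac{1}{-81819} = - \frac{1}{81819}$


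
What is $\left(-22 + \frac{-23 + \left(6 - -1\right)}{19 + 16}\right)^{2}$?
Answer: $\frac{617796}{1225} \approx 504.32$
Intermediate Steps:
$\left(-22 + \frac{-23 + \left(6 - -1\right)}{19 + 16}\right)^{2} = \left(-22 + \frac{-23 + \left(6 + 1\right)}{35}\right)^{2} = \left(-22 + \left(-23 + 7\right) \frac{1}{35}\right)^{2} = \left(-22 - \frac{16}{35}\right)^{2} = \left(- \frac{786}{35}\right)^{2} = \frac{617796}{1225}$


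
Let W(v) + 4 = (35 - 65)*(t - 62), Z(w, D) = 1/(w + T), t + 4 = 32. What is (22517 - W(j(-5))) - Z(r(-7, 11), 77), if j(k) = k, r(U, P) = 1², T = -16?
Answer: 322516/15 ≈ 21501.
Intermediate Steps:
r(U, P) = 1
t = 28 (t = -4 + 32 = 28)
Z(w, D) = 1/(-16 + w) (Z(w, D) = 1/(w - 16) = 1/(-16 + w))
W(v) = 1016 (W(v) = -4 + (35 - 65)*(28 - 62) = -4 - 30*(-34) = -4 + 1020 = 1016)
(22517 - W(j(-5))) - Z(r(-7, 11), 77) = (22517 - 1*1016) - 1/(-16 + 1) = (22517 - 1016) - 1/(-15) = 21501 - 1*(-1/15) = 21501 + 1/15 = 322516/15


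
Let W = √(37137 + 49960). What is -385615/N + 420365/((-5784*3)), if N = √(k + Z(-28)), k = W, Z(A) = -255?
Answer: -420365/17352 - 385615/√(-255 + √87097) ≈ -60903.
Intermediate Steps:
W = √87097 ≈ 295.12
k = √87097 ≈ 295.12
N = √(-255 + √87097) (N = √(√87097 - 255) = √(-255 + √87097) ≈ 6.3342)
-385615/N + 420365/((-5784*3)) = -385615/√(-255 + √87097) + 420365/((-5784*3)) = -385615/√(-255 + √87097) + 420365/(-17352) = -385615/√(-255 + √87097) + 420365*(-1/17352) = -385615/√(-255 + √87097) - 420365/17352 = -420365/17352 - 385615/√(-255 + √87097)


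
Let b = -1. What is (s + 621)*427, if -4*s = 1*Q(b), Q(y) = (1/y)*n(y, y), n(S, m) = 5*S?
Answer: 1058533/4 ≈ 2.6463e+5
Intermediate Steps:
Q(y) = 5 (Q(y) = (1/y)*(5*y) = (5*y)/y = 5)
s = -5/4 ≈ -1.2500
(s + 621)*427 = (-5/4 + 621)*427 = (2479/4)*427 = 1058533/4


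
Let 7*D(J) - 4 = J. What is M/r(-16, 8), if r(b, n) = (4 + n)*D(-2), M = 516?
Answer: 301/2 ≈ 150.50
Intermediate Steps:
D(J) = 4/7 + J/7
r(b, n) = 8/7 + 2*n/7 (r(b, n) = (4 + n)*(4/7 + (1/7)*(-2)) = (4 + n)*(4/7 - 2/7) = (4 + n)*(2/7) = 8/7 + 2*n/7)
M/r(-16, 8) = 516/(8/7 + (2/7)*8) = 516/(8/7 + 16/7) = 516/(24/7) = 516*(7/24) = 301/2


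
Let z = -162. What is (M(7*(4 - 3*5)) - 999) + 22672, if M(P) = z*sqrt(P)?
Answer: 21673 - 162*I*sqrt(77) ≈ 21673.0 - 1421.5*I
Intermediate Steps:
M(P) = -162*sqrt(P)
(M(7*(4 - 3*5)) - 999) + 22672 = (-162*sqrt(7)*sqrt(4 - 3*5) - 999) + 22672 = (-162*sqrt(7)*sqrt(4 - 15) - 999) + 22672 = (-162*I*sqrt(77) - 999) + 22672 = (-999 - 162*I*sqrt(77)) + 22672 = 21673 - 162*I*sqrt(77)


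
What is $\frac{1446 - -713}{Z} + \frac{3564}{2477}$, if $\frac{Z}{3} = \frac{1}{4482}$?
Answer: $\frac{7989681006}{2477} \approx 3.2255 \cdot 10^{6}$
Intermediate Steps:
$Z = \frac{1}{1494}$ ($Z = \frac{3}{4482} = 3 \cdot \frac{1}{4482} = \frac{1}{1494} \approx 0.00066934$)
$\frac{1446 - -713}{Z} + \frac{3564}{2477} = \left(1446 - -713\right) \frac{1}{\frac{1}{1494}} + \frac{3564}{2477} = \left(1446 + 713\right) 1494 + 3564 \cdot \frac{1}{2477} = 2159 \cdot 1494 + \frac{3564}{2477} = 3225546 + \frac{3564}{2477} = \frac{7989681006}{2477}$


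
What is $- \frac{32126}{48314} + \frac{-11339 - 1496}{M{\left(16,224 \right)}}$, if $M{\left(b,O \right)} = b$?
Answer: $- \frac{310312103}{386512} \approx -802.85$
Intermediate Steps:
$- \frac{32126}{48314} + \frac{-11339 - 1496}{M{\left(16,224 \right)}} = - \frac{32126}{48314} + \frac{-11339 - 1496}{16} = \left(-32126\right) \frac{1}{48314} - \frac{12835}{16} = - \frac{16063}{24157} - \frac{12835}{16} = - \frac{310312103}{386512}$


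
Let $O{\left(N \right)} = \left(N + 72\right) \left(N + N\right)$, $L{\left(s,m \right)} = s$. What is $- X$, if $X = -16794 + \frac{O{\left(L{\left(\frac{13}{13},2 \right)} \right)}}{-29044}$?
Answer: $\frac{243882541}{14522} \approx 16794.0$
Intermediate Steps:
$O{\left(N \right)} = 2 N \left(72 + N\right)$ ($O{\left(N \right)} = \left(72 + N\right) 2 N = 2 N \left(72 + N\right)$)
$X = - \frac{243882541}{14522}$ ($X = -16794 + \frac{2 \cdot \frac{13}{13} \left(72 + \frac{13}{13}\right)}{-29044} = -16794 + 2 \cdot 13 \cdot \frac{1}{13} \left(72 + 13 \cdot \frac{1}{13}\right) \left(- \frac{1}{29044}\right) = -16794 + 2 \cdot 1 \left(72 + 1\right) \left(- \frac{1}{29044}\right) = -16794 + 2 \cdot 1 \cdot 73 \left(- \frac{1}{29044}\right) = -16794 + 146 \left(- \frac{1}{29044}\right) = -16794 - \frac{73}{14522} = - \frac{243882541}{14522} \approx -16794.0$)
$- X = \left(-1\right) \left(- \frac{243882541}{14522}\right) = \frac{243882541}{14522}$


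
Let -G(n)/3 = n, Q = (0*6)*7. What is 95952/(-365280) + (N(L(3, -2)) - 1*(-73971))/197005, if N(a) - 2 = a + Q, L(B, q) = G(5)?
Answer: 33801477/299841610 ≈ 0.11273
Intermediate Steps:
Q = 0 (Q = 0*7 = 0)
G(n) = -3*n
L(B, q) = -15 (L(B, q) = -3*5 = -15)
N(a) = 2 + a (N(a) = 2 + (a + 0) = 2 + a)
95952/(-365280) + (N(L(3, -2)) - 1*(-73971))/197005 = 95952/(-365280) + ((2 - 15) - 1*(-73971))/197005 = 95952*(-1/365280) + (-13 + 73971)*(1/197005) = -1999/7610 + 73958*(1/197005) = -1999/7610 + 73958/197005 = 33801477/299841610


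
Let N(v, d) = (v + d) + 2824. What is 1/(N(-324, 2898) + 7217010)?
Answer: 1/7222408 ≈ 1.3846e-7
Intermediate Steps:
N(v, d) = 2824 + d + v (N(v, d) = (d + v) + 2824 = 2824 + d + v)
1/(N(-324, 2898) + 7217010) = 1/((2824 + 2898 - 324) + 7217010) = 1/(5398 + 7217010) = 1/7222408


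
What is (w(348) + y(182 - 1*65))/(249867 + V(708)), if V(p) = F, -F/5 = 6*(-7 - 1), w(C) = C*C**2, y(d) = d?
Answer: 14048103/83369 ≈ 168.51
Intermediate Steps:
w(C) = C**3
F = 240 (F = -30*(-7 - 1) = -30*(-8) = -5*(-48) = 240)
V(p) = 240
(w(348) + y(182 - 1*65))/(249867 + V(708)) = (348**3 + (182 - 1*65))/(249867 + 240) = (42144192 + (182 - 65))/250107 = (42144192 + 117)*(1/250107) = 42144309*(1/250107) = 14048103/83369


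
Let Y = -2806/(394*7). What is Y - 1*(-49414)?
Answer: 68140503/1379 ≈ 49413.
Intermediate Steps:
Y = -1403/1379 (Y = -2806/2758 = -2806*1/2758 = -1403/1379 ≈ -1.0174)
Y - 1*(-49414) = -1403/1379 - 1*(-49414) = -1403/1379 + 49414 = 68140503/1379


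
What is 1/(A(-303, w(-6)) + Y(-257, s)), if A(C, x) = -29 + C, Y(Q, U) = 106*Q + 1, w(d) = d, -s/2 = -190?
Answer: -1/27573 ≈ -3.6267e-5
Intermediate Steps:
s = 380 (s = -2*(-190) = 380)
Y(Q, U) = 1 + 106*Q
1/(A(-303, w(-6)) + Y(-257, s)) = 1/((-29 - 303) + (1 + 106*(-257))) = 1/(-332 + (1 - 27242)) = 1/(-332 - 27241) = 1/(-27573) = -1/27573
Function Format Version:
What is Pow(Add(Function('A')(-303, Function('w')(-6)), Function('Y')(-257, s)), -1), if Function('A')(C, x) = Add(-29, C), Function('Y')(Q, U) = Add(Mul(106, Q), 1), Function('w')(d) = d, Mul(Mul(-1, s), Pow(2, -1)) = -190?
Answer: Rational(-1, 27573) ≈ -3.6267e-5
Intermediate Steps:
s = 380 (s = Mul(-2, -190) = 380)
Function('Y')(Q, U) = Add(1, Mul(106, Q))
Pow(Add(Function('A')(-303, Function('w')(-6)), Function('Y')(-257, s)), -1) = Pow(Add(Add(-29, -303), Add(1, Mul(106, -257))), -1) = Pow(Add(-332, Add(1, -27242)), -1) = Pow(Add(-332, -27241), -1) = Pow(-27573, -1) = Rational(-1, 27573)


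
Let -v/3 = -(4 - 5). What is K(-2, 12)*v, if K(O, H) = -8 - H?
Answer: 60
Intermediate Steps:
v = -3 (v = -(-3)*(4 - 5) = -(-3)*(-1) = -3*1 = -3)
K(-2, 12)*v = (-8 - 1*12)*(-3) = (-8 - 12)*(-3) = -20*(-3) = 60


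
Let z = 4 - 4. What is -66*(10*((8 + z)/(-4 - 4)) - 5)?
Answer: 990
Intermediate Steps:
z = 0
-66*(10*((8 + z)/(-4 - 4)) - 5) = -66*(10*((8 + 0)/(-4 - 4)) - 5) = -66*(10*(8/(-8)) - 5) = -66*(10*(8*(-⅛)) - 5) = -66*(10*(-1) - 5) = -66*(-10 - 5) = -66*(-15) = 990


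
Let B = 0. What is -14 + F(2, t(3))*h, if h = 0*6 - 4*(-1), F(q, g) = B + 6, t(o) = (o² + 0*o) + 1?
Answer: 10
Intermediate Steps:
t(o) = 1 + o² (t(o) = (o² + 0) + 1 = o² + 1 = 1 + o²)
F(q, g) = 6 (F(q, g) = 0 + 6 = 6)
h = 4 (h = 0 + 4 = 4)
-14 + F(2, t(3))*h = -14 + 6*4 = -14 + 24 = 10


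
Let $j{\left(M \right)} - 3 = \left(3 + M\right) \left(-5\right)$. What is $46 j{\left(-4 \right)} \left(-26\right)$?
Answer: $-9568$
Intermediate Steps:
$j{\left(M \right)} = -12 - 5 M$ ($j{\left(M \right)} = 3 + \left(3 + M\right) \left(-5\right) = 3 - \left(15 + 5 M\right) = -12 - 5 M$)
$46 j{\left(-4 \right)} \left(-26\right) = 46 \left(-12 - -20\right) \left(-26\right) = 46 \left(-12 + 20\right) \left(-26\right) = 46 \cdot 8 \left(-26\right) = 368 \left(-26\right) = -9568$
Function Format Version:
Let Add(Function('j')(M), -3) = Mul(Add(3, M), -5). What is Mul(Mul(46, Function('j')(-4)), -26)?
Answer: -9568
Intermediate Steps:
Function('j')(M) = Add(-12, Mul(-5, M)) (Function('j')(M) = Add(3, Mul(Add(3, M), -5)) = Add(3, Add(-15, Mul(-5, M))) = Add(-12, Mul(-5, M)))
Mul(Mul(46, Function('j')(-4)), -26) = Mul(Mul(46, Add(-12, Mul(-5, -4))), -26) = Mul(Mul(46, Add(-12, 20)), -26) = Mul(Mul(46, 8), -26) = Mul(368, -26) = -9568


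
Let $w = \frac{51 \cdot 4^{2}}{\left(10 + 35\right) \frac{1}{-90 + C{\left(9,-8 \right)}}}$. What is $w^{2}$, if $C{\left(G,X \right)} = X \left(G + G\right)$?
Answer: $\frac{450118656}{25} \approx 1.8005 \cdot 10^{7}$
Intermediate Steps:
$C{\left(G,X \right)} = 2 G X$ ($C{\left(G,X \right)} = X 2 G = 2 G X$)
$w = - \frac{21216}{5}$ ($w = \frac{51 \cdot 4^{2}}{\left(10 + 35\right) \frac{1}{-90 + 2 \cdot 9 \left(-8\right)}} = \frac{51 \cdot 16}{45 \frac{1}{-90 - 144}} = \frac{816}{45 \frac{1}{-234}} = \frac{816}{45 \left(- \frac{1}{234}\right)} = \frac{816}{- \frac{5}{26}} = 816 \left(- \frac{26}{5}\right) = - \frac{21216}{5} \approx -4243.2$)
$w^{2} = \left(- \frac{21216}{5}\right)^{2} = \frac{450118656}{25}$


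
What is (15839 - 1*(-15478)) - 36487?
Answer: -5170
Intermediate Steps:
(15839 - 1*(-15478)) - 36487 = (15839 + 15478) - 36487 = 31317 - 36487 = -5170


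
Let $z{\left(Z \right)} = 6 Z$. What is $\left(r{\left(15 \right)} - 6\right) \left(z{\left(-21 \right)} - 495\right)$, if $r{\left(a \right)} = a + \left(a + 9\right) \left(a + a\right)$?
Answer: $-452709$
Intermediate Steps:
$r{\left(a \right)} = a + 2 a \left(9 + a\right)$ ($r{\left(a \right)} = a + \left(9 + a\right) 2 a = a + 2 a \left(9 + a\right)$)
$\left(r{\left(15 \right)} - 6\right) \left(z{\left(-21 \right)} - 495\right) = \left(15 \left(19 + 2 \cdot 15\right) - 6\right) \left(6 \left(-21\right) - 495\right) = \left(15 \left(19 + 30\right) - 6\right) \left(-126 - 495\right) = \left(15 \cdot 49 - 6\right) \left(-621\right) = \left(735 - 6\right) \left(-621\right) = 729 \left(-621\right) = -452709$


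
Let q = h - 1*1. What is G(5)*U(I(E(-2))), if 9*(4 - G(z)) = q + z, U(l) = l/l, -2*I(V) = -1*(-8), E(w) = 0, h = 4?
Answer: 28/9 ≈ 3.1111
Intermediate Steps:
I(V) = -4 (I(V) = -(-1)*(-8)/2 = -1/2*8 = -4)
U(l) = 1
q = 3 (q = 4 - 1*1 = 4 - 1 = 3)
G(z) = 11/3 - z/9 (G(z) = 4 - (3 + z)/9 = 4 + (-1/3 - z/9) = 11/3 - z/9)
G(5)*U(I(E(-2))) = (11/3 - 1/9*5)*1 = (11/3 - 5/9)*1 = (28/9)*1 = 28/9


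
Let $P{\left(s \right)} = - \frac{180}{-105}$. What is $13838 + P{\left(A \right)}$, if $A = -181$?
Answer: $\frac{96878}{7} \approx 13840.0$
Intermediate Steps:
$P{\left(s \right)} = \frac{12}{7}$ ($P{\left(s \right)} = \left(-180\right) \left(- \frac{1}{105}\right) = \frac{12}{7}$)
$13838 + P{\left(A \right)} = 13838 + \frac{12}{7} = \frac{96878}{7}$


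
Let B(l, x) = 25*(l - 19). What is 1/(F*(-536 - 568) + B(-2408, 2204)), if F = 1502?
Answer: -1/1718883 ≈ -5.8177e-7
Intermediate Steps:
B(l, x) = -475 + 25*l (B(l, x) = 25*(-19 + l) = -475 + 25*l)
1/(F*(-536 - 568) + B(-2408, 2204)) = 1/(1502*(-536 - 568) + (-475 + 25*(-2408))) = 1/(1502*(-1104) + (-475 - 60200)) = 1/(-1658208 - 60675) = 1/(-1718883) = -1/1718883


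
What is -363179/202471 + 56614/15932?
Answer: 2838262683/1612883986 ≈ 1.7597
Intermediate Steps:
-363179/202471 + 56614/15932 = -363179*1/202471 + 56614*(1/15932) = -363179/202471 + 28307/7966 = 2838262683/1612883986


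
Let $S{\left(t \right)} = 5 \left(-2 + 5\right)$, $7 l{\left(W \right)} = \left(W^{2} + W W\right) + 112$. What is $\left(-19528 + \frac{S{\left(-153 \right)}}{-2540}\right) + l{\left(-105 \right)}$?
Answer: $- \frac{8311899}{508} \approx -16362.0$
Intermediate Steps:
$l{\left(W \right)} = 16 + \frac{2 W^{2}}{7}$ ($l{\left(W \right)} = \frac{\left(W^{2} + W W\right) + 112}{7} = \frac{\left(W^{2} + W^{2}\right) + 112}{7} = \frac{2 W^{2} + 112}{7} = \frac{112 + 2 W^{2}}{7} = 16 + \frac{2 W^{2}}{7}$)
$S{\left(t \right)} = 15$ ($S{\left(t \right)} = 5 \cdot 3 = 15$)
$\left(-19528 + \frac{S{\left(-153 \right)}}{-2540}\right) + l{\left(-105 \right)} = \left(-19528 + \frac{15}{-2540}\right) + \left(16 + \frac{2 \left(-105\right)^{2}}{7}\right) = \left(-19528 + 15 \left(- \frac{1}{2540}\right)\right) + \left(16 + \frac{2}{7} \cdot 11025\right) = \left(-19528 - \frac{3}{508}\right) + \left(16 + 3150\right) = - \frac{9920227}{508} + 3166 = - \frac{8311899}{508}$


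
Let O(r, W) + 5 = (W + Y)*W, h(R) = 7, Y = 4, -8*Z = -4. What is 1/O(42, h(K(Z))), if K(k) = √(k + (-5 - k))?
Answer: 1/72 ≈ 0.013889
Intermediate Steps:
Z = ½ (Z = -⅛*(-4) = ½ ≈ 0.50000)
K(k) = I*√5 (K(k) = √(-5) = I*√5)
O(r, W) = -5 + W*(4 + W) (O(r, W) = -5 + (W + 4)*W = -5 + (4 + W)*W = -5 + W*(4 + W))
1/O(42, h(K(Z))) = 1/(-5 + 7² + 4*7) = 1/(-5 + 49 + 28) = 1/72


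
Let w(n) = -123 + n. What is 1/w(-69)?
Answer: -1/192 ≈ -0.0052083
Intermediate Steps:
1/w(-69) = 1/(-123 - 69) = 1/(-192) = -1/192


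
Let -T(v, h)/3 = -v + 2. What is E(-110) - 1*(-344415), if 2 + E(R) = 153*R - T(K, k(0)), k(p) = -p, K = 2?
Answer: 327583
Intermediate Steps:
T(v, h) = -6 + 3*v (T(v, h) = -3*(-v + 2) = -3*(2 - v) = -6 + 3*v)
E(R) = -2 + 153*R (E(R) = -2 + (153*R - (-6 + 3*2)) = -2 + (153*R - (-6 + 6)) = -2 + (153*R - 1*0) = -2 + (153*R + 0) = -2 + 153*R)
E(-110) - 1*(-344415) = (-2 + 153*(-110)) - 1*(-344415) = (-2 - 16830) + 344415 = -16832 + 344415 = 327583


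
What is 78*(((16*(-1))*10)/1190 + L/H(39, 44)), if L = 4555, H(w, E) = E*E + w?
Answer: 7962942/47005 ≈ 169.41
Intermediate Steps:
H(w, E) = w + E**2 (H(w, E) = E**2 + w = w + E**2)
78*(((16*(-1))*10)/1190 + L/H(39, 44)) = 78*(((16*(-1))*10)/1190 + 4555/(39 + 44**2)) = 78*(-16*10*(1/1190) + 4555/(39 + 1936)) = 78*(-160*1/1190 + 4555/1975) = 78*(-16/119 + 4555*(1/1975)) = 78*(-16/119 + 911/395) = 78*(102089/47005) = 7962942/47005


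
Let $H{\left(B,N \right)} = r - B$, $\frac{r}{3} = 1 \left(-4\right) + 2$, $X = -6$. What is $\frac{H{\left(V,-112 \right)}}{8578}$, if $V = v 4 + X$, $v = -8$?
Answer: $\frac{16}{4289} \approx 0.0037305$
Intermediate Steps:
$V = -38$ ($V = \left(-8\right) 4 - 6 = -32 - 6 = -38$)
$r = -6$ ($r = 3 \left(1 \left(-4\right) + 2\right) = 3 \left(-4 + 2\right) = 3 \left(-2\right) = -6$)
$H{\left(B,N \right)} = -6 - B$
$\frac{H{\left(V,-112 \right)}}{8578} = \frac{-6 - -38}{8578} = \left(-6 + 38\right) \frac{1}{8578} = 32 \cdot \frac{1}{8578} = \frac{16}{4289}$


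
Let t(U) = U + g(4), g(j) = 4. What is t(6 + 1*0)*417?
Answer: 4170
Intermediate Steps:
t(U) = 4 + U (t(U) = U + 4 = 4 + U)
t(6 + 1*0)*417 = (4 + (6 + 1*0))*417 = (4 + (6 + 0))*417 = (4 + 6)*417 = 10*417 = 4170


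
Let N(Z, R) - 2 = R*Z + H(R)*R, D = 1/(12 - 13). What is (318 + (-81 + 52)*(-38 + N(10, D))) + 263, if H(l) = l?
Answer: 1886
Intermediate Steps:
D = -1 (D = 1/(-1) = -1)
N(Z, R) = 2 + R² + R*Z (N(Z, R) = 2 + (R*Z + R*R) = 2 + (R*Z + R²) = 2 + (R² + R*Z) = 2 + R² + R*Z)
(318 + (-81 + 52)*(-38 + N(10, D))) + 263 = (318 + (-81 + 52)*(-38 + (2 + (-1)² - 1*10))) + 263 = (318 - 29*(-38 + (2 + 1 - 10))) + 263 = (318 - 29*(-38 - 7)) + 263 = (318 - 29*(-45)) + 263 = (318 + 1305) + 263 = 1623 + 263 = 1886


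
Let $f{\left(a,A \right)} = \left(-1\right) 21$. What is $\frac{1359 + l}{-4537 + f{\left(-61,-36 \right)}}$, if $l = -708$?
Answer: $- \frac{651}{4558} \approx -0.14283$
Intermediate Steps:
$f{\left(a,A \right)} = -21$
$\frac{1359 + l}{-4537 + f{\left(-61,-36 \right)}} = \frac{1359 - 708}{-4537 - 21} = \frac{651}{-4558} = 651 \left(- \frac{1}{4558}\right) = - \frac{651}{4558}$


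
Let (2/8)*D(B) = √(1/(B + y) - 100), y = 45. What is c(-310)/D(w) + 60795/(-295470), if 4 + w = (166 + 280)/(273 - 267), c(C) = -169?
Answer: -193/938 + 169*I*√11970562/138388 ≈ -0.20576 + 4.2252*I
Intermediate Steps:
w = 211/3 (w = -4 + (166 + 280)/(273 - 267) = -4 + 446/6 = -4 + 446*(⅙) = -4 + 223/3 = 211/3 ≈ 70.333)
D(B) = 4*√(-100 + 1/(45 + B)) (D(B) = 4*√(1/(B + 45) - 100) = 4*√(1/(45 + B) - 100) = 4*√(-100 + 1/(45 + B)))
c(-310)/D(w) + 60795/(-295470) = -169*√(45 + 211/3)/(4*√(-4499 - 100*211/3)) + 60795/(-295470) = -169*√1038/(12*√(-4499 - 21100/3)) + 60795*(-1/295470) = -169*(-I*√11970562/138388) - 193/938 = -(-169)*I*√11970562/138388 - 193/938 = 169*I*√11970562/138388 - 193/938 = -193/938 + 169*I*√11970562/138388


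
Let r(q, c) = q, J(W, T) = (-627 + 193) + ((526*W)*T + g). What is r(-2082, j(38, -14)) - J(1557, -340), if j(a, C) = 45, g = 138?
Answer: 278452094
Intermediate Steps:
J(W, T) = -296 + 526*T*W (J(W, T) = (-627 + 193) + ((526*W)*T + 138) = -434 + (526*T*W + 138) = -434 + (138 + 526*T*W) = -296 + 526*T*W)
r(-2082, j(38, -14)) - J(1557, -340) = -2082 - (-296 + 526*(-340)*1557) = -2082 - (-296 - 278453880) = -2082 - 1*(-278454176) = -2082 + 278454176 = 278452094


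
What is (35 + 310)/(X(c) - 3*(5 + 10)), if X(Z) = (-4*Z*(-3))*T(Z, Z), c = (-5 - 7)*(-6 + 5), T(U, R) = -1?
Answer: -115/63 ≈ -1.8254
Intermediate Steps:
c = 12 (c = -12*(-1) = 12)
X(Z) = -12*Z (X(Z) = (-4*Z*(-3))*(-1) = (12*Z)*(-1) = -12*Z)
(35 + 310)/(X(c) - 3*(5 + 10)) = (35 + 310)/(-12*12 - 3*(5 + 10)) = 345/(-144 - 3*15) = 345/(-144 - 45) = 345/(-189) = 345*(-1/189) = -115/63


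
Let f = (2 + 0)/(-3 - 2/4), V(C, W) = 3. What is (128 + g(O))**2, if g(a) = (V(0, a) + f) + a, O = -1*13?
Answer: 675684/49 ≈ 13789.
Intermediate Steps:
f = -4/7 (f = 2/(-3 - 2*1/4) = 2/(-3 - 1/2) = 2/(-7/2) = 2*(-2/7) = -4/7 ≈ -0.57143)
O = -13
g(a) = 17/7 + a (g(a) = (3 - 4/7) + a = 17/7 + a)
(128 + g(O))**2 = (128 + (17/7 - 13))**2 = (128 - 74/7)**2 = (822/7)**2 = 675684/49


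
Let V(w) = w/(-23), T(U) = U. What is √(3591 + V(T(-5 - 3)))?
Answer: √1899823/23 ≈ 59.928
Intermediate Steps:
V(w) = -w/23 (V(w) = w*(-1/23) = -w/23)
√(3591 + V(T(-5 - 3))) = √(3591 - (-5 - 3)/23) = √(3591 - 1/23*(-8)) = √(3591 + 8/23) = √(82601/23) = √1899823/23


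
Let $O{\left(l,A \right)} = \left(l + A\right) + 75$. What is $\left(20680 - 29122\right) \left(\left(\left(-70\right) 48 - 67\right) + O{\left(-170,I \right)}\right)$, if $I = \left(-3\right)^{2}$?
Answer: $29656746$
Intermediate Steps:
$I = 9$
$O{\left(l,A \right)} = 75 + A + l$ ($O{\left(l,A \right)} = \left(A + l\right) + 75 = 75 + A + l$)
$\left(20680 - 29122\right) \left(\left(\left(-70\right) 48 - 67\right) + O{\left(-170,I \right)}\right) = \left(20680 - 29122\right) \left(\left(\left(-70\right) 48 - 67\right) + \left(75 + 9 - 170\right)\right) = - 8442 \left(\left(-3360 - 67\right) - 86\right) = - 8442 \left(-3427 - 86\right) = \left(-8442\right) \left(-3513\right) = 29656746$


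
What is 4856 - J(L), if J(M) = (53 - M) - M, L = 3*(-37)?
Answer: 4581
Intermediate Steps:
L = -111
J(M) = 53 - 2*M
4856 - J(L) = 4856 - (53 - 2*(-111)) = 4856 - (53 + 222) = 4856 - 1*275 = 4856 - 275 = 4581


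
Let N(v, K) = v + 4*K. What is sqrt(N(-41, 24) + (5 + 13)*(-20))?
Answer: I*sqrt(305) ≈ 17.464*I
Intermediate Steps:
sqrt(N(-41, 24) + (5 + 13)*(-20)) = sqrt((-41 + 4*24) + (5 + 13)*(-20)) = sqrt((-41 + 96) + 18*(-20)) = sqrt(55 - 360) = sqrt(-305) = I*sqrt(305)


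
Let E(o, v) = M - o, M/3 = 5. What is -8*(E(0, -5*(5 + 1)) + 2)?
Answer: -136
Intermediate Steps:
M = 15 (M = 3*5 = 15)
E(o, v) = 15 - o
-8*(E(0, -5*(5 + 1)) + 2) = -8*((15 - 1*0) + 2) = -8*((15 + 0) + 2) = -8*(15 + 2) = -8*17 = -136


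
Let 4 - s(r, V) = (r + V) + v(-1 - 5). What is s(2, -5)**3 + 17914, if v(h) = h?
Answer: 20111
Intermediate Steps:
s(r, V) = 10 - V - r (s(r, V) = 4 - ((r + V) + (-1 - 5)) = 4 - ((V + r) - 6) = 4 - (-6 + V + r) = 4 + (6 - V - r) = 10 - V - r)
s(2, -5)**3 + 17914 = (10 - 1*(-5) - 1*2)**3 + 17914 = (10 + 5 - 2)**3 + 17914 = 13**3 + 17914 = 2197 + 17914 = 20111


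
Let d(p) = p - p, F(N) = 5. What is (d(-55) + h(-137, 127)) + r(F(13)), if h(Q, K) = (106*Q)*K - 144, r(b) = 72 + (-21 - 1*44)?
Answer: -1844431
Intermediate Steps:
r(b) = 7 (r(b) = 72 + (-21 - 44) = 72 - 65 = 7)
h(Q, K) = -144 + 106*K*Q (h(Q, K) = 106*K*Q - 144 = -144 + 106*K*Q)
d(p) = 0
(d(-55) + h(-137, 127)) + r(F(13)) = (0 + (-144 + 106*127*(-137))) + 7 = (0 + (-144 - 1844294)) + 7 = (0 - 1844438) + 7 = -1844438 + 7 = -1844431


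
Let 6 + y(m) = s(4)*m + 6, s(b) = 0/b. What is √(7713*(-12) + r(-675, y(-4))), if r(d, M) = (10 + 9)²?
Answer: I*√92195 ≈ 303.64*I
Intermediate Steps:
s(b) = 0
y(m) = 0 (y(m) = -6 + (0*m + 6) = -6 + (0 + 6) = -6 + 6 = 0)
r(d, M) = 361 (r(d, M) = 19² = 361)
√(7713*(-12) + r(-675, y(-4))) = √(7713*(-12) + 361) = √(-92556 + 361) = √(-92195) = I*√92195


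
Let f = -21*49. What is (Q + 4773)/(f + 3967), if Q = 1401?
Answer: 3087/1469 ≈ 2.1014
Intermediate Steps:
f = -1029
(Q + 4773)/(f + 3967) = (1401 + 4773)/(-1029 + 3967) = 6174/2938 = 6174*(1/2938) = 3087/1469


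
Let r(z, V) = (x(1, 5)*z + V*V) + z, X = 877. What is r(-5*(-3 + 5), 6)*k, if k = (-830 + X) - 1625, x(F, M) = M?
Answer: 37872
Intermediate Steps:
r(z, V) = V² + 6*z (r(z, V) = (5*z + V*V) + z = (5*z + V²) + z = (V² + 5*z) + z = V² + 6*z)
k = -1578 (k = (-830 + 877) - 1625 = 47 - 1625 = -1578)
r(-5*(-3 + 5), 6)*k = (6² + 6*(-5*(-3 + 5)))*(-1578) = (36 + 6*(-5*2))*(-1578) = (36 + 6*(-10))*(-1578) = (36 - 60)*(-1578) = -24*(-1578) = 37872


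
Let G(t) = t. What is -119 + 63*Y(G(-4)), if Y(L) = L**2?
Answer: 889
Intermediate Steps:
-119 + 63*Y(G(-4)) = -119 + 63*(-4)**2 = -119 + 63*16 = -119 + 1008 = 889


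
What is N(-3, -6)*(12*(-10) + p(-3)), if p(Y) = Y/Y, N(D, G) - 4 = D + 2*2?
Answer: -595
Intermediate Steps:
N(D, G) = 8 + D (N(D, G) = 4 + (D + 2*2) = 4 + (D + 4) = 4 + (4 + D) = 8 + D)
p(Y) = 1
N(-3, -6)*(12*(-10) + p(-3)) = (8 - 3)*(12*(-10) + 1) = 5*(-120 + 1) = 5*(-119) = -595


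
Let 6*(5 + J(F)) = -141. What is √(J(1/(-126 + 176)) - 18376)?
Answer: I*√73618/2 ≈ 135.66*I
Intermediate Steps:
J(F) = -57/2 (J(F) = -5 + (⅙)*(-141) = -5 - 47/2 = -57/2)
√(J(1/(-126 + 176)) - 18376) = √(-57/2 - 18376) = √(-36809/2) = I*√73618/2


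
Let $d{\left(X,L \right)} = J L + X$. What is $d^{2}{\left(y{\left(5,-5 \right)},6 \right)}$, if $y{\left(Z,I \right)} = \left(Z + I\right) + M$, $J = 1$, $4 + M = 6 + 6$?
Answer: $196$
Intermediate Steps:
$M = 8$ ($M = -4 + \left(6 + 6\right) = -4 + 12 = 8$)
$y{\left(Z,I \right)} = 8 + I + Z$ ($y{\left(Z,I \right)} = \left(Z + I\right) + 8 = \left(I + Z\right) + 8 = 8 + I + Z$)
$d{\left(X,L \right)} = L + X$ ($d{\left(X,L \right)} = 1 L + X = L + X$)
$d^{2}{\left(y{\left(5,-5 \right)},6 \right)} = \left(6 + \left(8 - 5 + 5\right)\right)^{2} = \left(6 + 8\right)^{2} = 14^{2} = 196$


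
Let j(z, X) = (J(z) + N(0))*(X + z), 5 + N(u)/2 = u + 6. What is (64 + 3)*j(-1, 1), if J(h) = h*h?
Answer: 0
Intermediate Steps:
J(h) = h**2
N(u) = 2 + 2*u (N(u) = -10 + 2*(u + 6) = -10 + 2*(6 + u) = -10 + (12 + 2*u) = 2 + 2*u)
j(z, X) = (2 + z**2)*(X + z) (j(z, X) = (z**2 + (2 + 2*0))*(X + z) = (z**2 + (2 + 0))*(X + z) = (z**2 + 2)*(X + z) = (2 + z**2)*(X + z))
(64 + 3)*j(-1, 1) = (64 + 3)*((-1)**3 + 2*1 + 2*(-1) + 1*(-1)**2) = 67*(-1 + 2 - 2 + 1*1) = 67*(-1 + 2 - 2 + 1) = 67*0 = 0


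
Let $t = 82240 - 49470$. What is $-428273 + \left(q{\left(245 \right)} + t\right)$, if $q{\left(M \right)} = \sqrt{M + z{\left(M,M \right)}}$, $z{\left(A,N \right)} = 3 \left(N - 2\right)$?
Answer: $-395503 + \sqrt{974} \approx -3.9547 \cdot 10^{5}$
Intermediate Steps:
$t = 32770$
$z{\left(A,N \right)} = -6 + 3 N$ ($z{\left(A,N \right)} = 3 \left(-2 + N\right) = -6 + 3 N$)
$q{\left(M \right)} = \sqrt{-6 + 4 M}$ ($q{\left(M \right)} = \sqrt{M + \left(-6 + 3 M\right)} = \sqrt{-6 + 4 M}$)
$-428273 + \left(q{\left(245 \right)} + t\right) = -428273 + \left(\sqrt{-6 + 4 \cdot 245} + 32770\right) = -428273 + \left(\sqrt{-6 + 980} + 32770\right) = -428273 + \left(\sqrt{974} + 32770\right) = -428273 + \left(32770 + \sqrt{974}\right) = -395503 + \sqrt{974}$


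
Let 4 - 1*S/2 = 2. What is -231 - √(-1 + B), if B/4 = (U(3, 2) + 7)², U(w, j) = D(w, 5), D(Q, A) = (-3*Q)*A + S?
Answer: -231 - √4623 ≈ -298.99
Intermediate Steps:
S = 4 (S = 8 - 2*2 = 8 - 4 = 4)
D(Q, A) = 4 - 3*A*Q (D(Q, A) = (-3*Q)*A + 4 = -3*A*Q + 4 = 4 - 3*A*Q)
U(w, j) = 4 - 15*w (U(w, j) = 4 - 3*5*w = 4 - 15*w)
B = 4624 (B = 4*((4 - 15*3) + 7)² = 4*((4 - 45) + 7)² = 4*(-41 + 7)² = 4*(-34)² = 4*1156 = 4624)
-231 - √(-1 + B) = -231 - √(-1 + 4624) = -231 - √4623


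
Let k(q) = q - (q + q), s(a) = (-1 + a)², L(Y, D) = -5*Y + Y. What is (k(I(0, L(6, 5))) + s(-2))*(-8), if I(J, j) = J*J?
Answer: -72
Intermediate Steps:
L(Y, D) = -4*Y
I(J, j) = J²
k(q) = -q (k(q) = q - 2*q = -q)
(k(I(0, L(6, 5))) + s(-2))*(-8) = (-1*0² + (-1 - 2)²)*(-8) = (-1*0 + (-3)²)*(-8) = (0 + 9)*(-8) = 9*(-8) = -72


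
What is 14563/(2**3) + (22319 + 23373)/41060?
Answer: 149580579/82120 ≈ 1821.5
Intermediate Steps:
14563/(2**3) + (22319 + 23373)/41060 = 14563/8 + 45692*(1/41060) = 14563*(1/8) + 11423/10265 = 14563/8 + 11423/10265 = 149580579/82120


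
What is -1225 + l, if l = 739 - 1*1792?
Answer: -2278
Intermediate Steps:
l = -1053 (l = 739 - 1792 = -1053)
-1225 + l = -1225 - 1053 = -2278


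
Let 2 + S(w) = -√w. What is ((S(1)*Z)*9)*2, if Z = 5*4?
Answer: -1080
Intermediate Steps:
S(w) = -2 - √w
Z = 20
((S(1)*Z)*9)*2 = (((-2 - √1)*20)*9)*2 = (((-2 - 1*1)*20)*9)*2 = (((-2 - 1)*20)*9)*2 = (-3*20*9)*2 = -60*9*2 = -540*2 = -1080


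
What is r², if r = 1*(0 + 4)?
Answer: 16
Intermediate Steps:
r = 4 (r = 1*4 = 4)
r² = 4² = 16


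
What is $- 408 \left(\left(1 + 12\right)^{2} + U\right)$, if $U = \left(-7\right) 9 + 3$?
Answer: $-44472$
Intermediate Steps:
$U = -60$ ($U = -63 + 3 = -60$)
$- 408 \left(\left(1 + 12\right)^{2} + U\right) = - 408 \left(\left(1 + 12\right)^{2} - 60\right) = - 408 \left(13^{2} - 60\right) = - 408 \left(169 - 60\right) = \left(-408\right) 109 = -44472$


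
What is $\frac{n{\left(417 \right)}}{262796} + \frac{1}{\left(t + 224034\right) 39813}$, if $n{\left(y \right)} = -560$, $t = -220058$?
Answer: $- \frac{22161442621}{10399920965112} \approx -0.0021309$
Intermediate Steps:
$\frac{n{\left(417 \right)}}{262796} + \frac{1}{\left(t + 224034\right) 39813} = - \frac{560}{262796} + \frac{1}{\left(-220058 + 224034\right) 39813} = \left(-560\right) \frac{1}{262796} + \frac{1}{3976} \cdot \frac{1}{39813} = - \frac{140}{65699} + \frac{1}{3976} \cdot \frac{1}{39813} = - \frac{140}{65699} + \frac{1}{158296488} = - \frac{22161442621}{10399920965112}$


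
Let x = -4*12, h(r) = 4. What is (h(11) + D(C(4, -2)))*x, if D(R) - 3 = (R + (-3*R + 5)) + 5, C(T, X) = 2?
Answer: -624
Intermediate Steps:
x = -48
D(R) = 13 - 2*R (D(R) = 3 + ((R + (-3*R + 5)) + 5) = 3 + ((R + (5 - 3*R)) + 5) = 3 + ((5 - 2*R) + 5) = 3 + (10 - 2*R) = 13 - 2*R)
(h(11) + D(C(4, -2)))*x = (4 + (13 - 2*2))*(-48) = (4 + (13 - 4))*(-48) = (4 + 9)*(-48) = 13*(-48) = -624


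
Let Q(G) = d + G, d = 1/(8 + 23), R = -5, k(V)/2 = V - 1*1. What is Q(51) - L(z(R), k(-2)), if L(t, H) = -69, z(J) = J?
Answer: 3721/31 ≈ 120.03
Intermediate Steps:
k(V) = -2 + 2*V (k(V) = 2*(V - 1*1) = 2*(V - 1) = 2*(-1 + V) = -2 + 2*V)
d = 1/31 ≈ 0.032258
Q(G) = 1/31 + G
Q(51) - L(z(R), k(-2)) = (1/31 + 51) - 1*(-69) = 1582/31 + 69 = 3721/31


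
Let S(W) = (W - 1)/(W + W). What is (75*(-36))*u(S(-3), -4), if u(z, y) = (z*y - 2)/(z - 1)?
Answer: -37800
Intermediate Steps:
S(W) = (-1 + W)/(2*W) (S(W) = (-1 + W)/((2*W)) = (-1 + W)*(1/(2*W)) = (-1 + W)/(2*W))
u(z, y) = (-2 + y*z)/(-1 + z) (u(z, y) = (y*z - 2)/(-1 + z) = (-2 + y*z)/(-1 + z))
(75*(-36))*u(S(-3), -4) = (75*(-36))*((-2 - 2*(-1 - 3)/(-3))/(-1 + (½)*(-1 - 3)/(-3))) = -2700*(-2 - 2*(-1)*(-4)/3)/(-1 + (½)*(-⅓)*(-4)) = -2700*(-2 - 4*⅔)/(-1 + ⅔) = -2700*(-2 - 8/3)/(-⅓) = -(-8100)*(-14)/3 = -2700*14 = -37800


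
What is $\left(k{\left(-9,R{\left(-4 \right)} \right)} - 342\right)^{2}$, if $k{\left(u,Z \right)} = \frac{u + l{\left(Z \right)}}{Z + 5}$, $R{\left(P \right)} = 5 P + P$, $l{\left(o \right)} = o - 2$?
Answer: $\frac{41770369}{361} \approx 1.1571 \cdot 10^{5}$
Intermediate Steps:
$l{\left(o \right)} = -2 + o$ ($l{\left(o \right)} = o - 2 = -2 + o$)
$R{\left(P \right)} = 6 P$
$k{\left(u,Z \right)} = \frac{-2 + Z + u}{5 + Z}$ ($k{\left(u,Z \right)} = \frac{u + \left(-2 + Z\right)}{Z + 5} = \frac{-2 + Z + u}{5 + Z}$)
$\left(k{\left(-9,R{\left(-4 \right)} \right)} - 342\right)^{2} = \left(\frac{-2 + 6 \left(-4\right) - 9}{5 + 6 \left(-4\right)} - 342\right)^{2} = \left(\frac{-2 - 24 - 9}{5 - 24} - 342\right)^{2} = \left(\frac{1}{-19} \left(-35\right) - 342\right)^{2} = \left(\left(- \frac{1}{19}\right) \left(-35\right) - 342\right)^{2} = \left(\frac{35}{19} - 342\right)^{2} = \left(- \frac{6463}{19}\right)^{2} = \frac{41770369}{361}$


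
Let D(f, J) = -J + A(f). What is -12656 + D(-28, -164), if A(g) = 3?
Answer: -12489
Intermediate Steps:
D(f, J) = 3 - J (D(f, J) = -J + 3 = 3 - J)
-12656 + D(-28, -164) = -12656 + (3 - 1*(-164)) = -12656 + (3 + 164) = -12656 + 167 = -12489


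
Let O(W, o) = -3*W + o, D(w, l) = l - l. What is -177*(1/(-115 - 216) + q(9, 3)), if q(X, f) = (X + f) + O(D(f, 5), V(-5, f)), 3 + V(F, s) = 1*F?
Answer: -234171/331 ≈ -707.46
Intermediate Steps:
V(F, s) = -3 + F (V(F, s) = -3 + 1*F = -3 + F)
D(w, l) = 0
O(W, o) = o - 3*W
q(X, f) = -8 + X + f (q(X, f) = (X + f) + ((-3 - 5) - 3*0) = (X + f) + (-8 + 0) = (X + f) - 8 = -8 + X + f)
-177*(1/(-115 - 216) + q(9, 3)) = -177*(1/(-115 - 216) + (-8 + 9 + 3)) = -177*(1/(-331) + 4) = -177*(-1/331 + 4) = -177*1323/331 = -234171/331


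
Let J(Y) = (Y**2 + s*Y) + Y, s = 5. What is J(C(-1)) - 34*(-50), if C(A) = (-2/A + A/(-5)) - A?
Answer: 43236/25 ≈ 1729.4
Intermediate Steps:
C(A) = -2/A - 6*A/5 (C(A) = (-2/A + A*(-1/5)) - A = (-2/A - A/5) - A = -2/A - 6*A/5)
J(Y) = Y**2 + 6*Y (J(Y) = (Y**2 + 5*Y) + Y = Y**2 + 6*Y)
J(C(-1)) - 34*(-50) = (-2/(-1) - 6/5*(-1))*(6 + (-2/(-1) - 6/5*(-1))) - 34*(-50) = (-2*(-1) + 6/5)*(6 + (-2*(-1) + 6/5)) + 1700 = (2 + 6/5)*(6 + (2 + 6/5)) + 1700 = 16*(6 + 16/5)/5 + 1700 = (16/5)*(46/5) + 1700 = 736/25 + 1700 = 43236/25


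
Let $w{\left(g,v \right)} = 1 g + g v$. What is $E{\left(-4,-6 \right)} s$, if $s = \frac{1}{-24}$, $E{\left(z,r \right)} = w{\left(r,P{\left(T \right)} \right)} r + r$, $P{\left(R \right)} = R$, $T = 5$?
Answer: $- \frac{35}{4} \approx -8.75$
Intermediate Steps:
$w{\left(g,v \right)} = g + g v$
$E{\left(z,r \right)} = r + 6 r^{2}$ ($E{\left(z,r \right)} = r \left(1 + 5\right) r + r = r 6 r + r = 6 r r + r = 6 r^{2} + r = r + 6 r^{2}$)
$s = - \frac{1}{24} \approx -0.041667$
$E{\left(-4,-6 \right)} s = - 6 \left(1 + 6 \left(-6\right)\right) \left(- \frac{1}{24}\right) = - 6 \left(1 - 36\right) \left(- \frac{1}{24}\right) = \left(-6\right) \left(-35\right) \left(- \frac{1}{24}\right) = 210 \left(- \frac{1}{24}\right) = - \frac{35}{4}$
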